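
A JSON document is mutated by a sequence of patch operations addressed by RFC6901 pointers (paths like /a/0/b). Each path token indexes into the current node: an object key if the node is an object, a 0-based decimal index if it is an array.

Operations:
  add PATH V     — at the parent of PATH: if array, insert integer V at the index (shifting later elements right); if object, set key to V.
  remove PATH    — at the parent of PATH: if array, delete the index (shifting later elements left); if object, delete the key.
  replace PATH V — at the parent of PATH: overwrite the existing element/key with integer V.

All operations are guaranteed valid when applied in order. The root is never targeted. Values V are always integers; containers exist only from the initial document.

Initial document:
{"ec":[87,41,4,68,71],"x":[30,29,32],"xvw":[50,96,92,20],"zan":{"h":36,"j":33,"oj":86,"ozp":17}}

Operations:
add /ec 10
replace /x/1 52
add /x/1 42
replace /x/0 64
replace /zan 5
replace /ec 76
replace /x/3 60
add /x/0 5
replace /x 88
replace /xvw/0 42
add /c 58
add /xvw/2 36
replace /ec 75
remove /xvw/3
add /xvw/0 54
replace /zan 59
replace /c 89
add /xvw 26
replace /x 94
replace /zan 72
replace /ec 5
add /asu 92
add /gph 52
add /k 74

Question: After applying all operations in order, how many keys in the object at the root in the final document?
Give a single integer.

Answer: 8

Derivation:
After op 1 (add /ec 10): {"ec":10,"x":[30,29,32],"xvw":[50,96,92,20],"zan":{"h":36,"j":33,"oj":86,"ozp":17}}
After op 2 (replace /x/1 52): {"ec":10,"x":[30,52,32],"xvw":[50,96,92,20],"zan":{"h":36,"j":33,"oj":86,"ozp":17}}
After op 3 (add /x/1 42): {"ec":10,"x":[30,42,52,32],"xvw":[50,96,92,20],"zan":{"h":36,"j":33,"oj":86,"ozp":17}}
After op 4 (replace /x/0 64): {"ec":10,"x":[64,42,52,32],"xvw":[50,96,92,20],"zan":{"h":36,"j":33,"oj":86,"ozp":17}}
After op 5 (replace /zan 5): {"ec":10,"x":[64,42,52,32],"xvw":[50,96,92,20],"zan":5}
After op 6 (replace /ec 76): {"ec":76,"x":[64,42,52,32],"xvw":[50,96,92,20],"zan":5}
After op 7 (replace /x/3 60): {"ec":76,"x":[64,42,52,60],"xvw":[50,96,92,20],"zan":5}
After op 8 (add /x/0 5): {"ec":76,"x":[5,64,42,52,60],"xvw":[50,96,92,20],"zan":5}
After op 9 (replace /x 88): {"ec":76,"x":88,"xvw":[50,96,92,20],"zan":5}
After op 10 (replace /xvw/0 42): {"ec":76,"x":88,"xvw":[42,96,92,20],"zan":5}
After op 11 (add /c 58): {"c":58,"ec":76,"x":88,"xvw":[42,96,92,20],"zan":5}
After op 12 (add /xvw/2 36): {"c":58,"ec":76,"x":88,"xvw":[42,96,36,92,20],"zan":5}
After op 13 (replace /ec 75): {"c":58,"ec":75,"x":88,"xvw":[42,96,36,92,20],"zan":5}
After op 14 (remove /xvw/3): {"c":58,"ec":75,"x":88,"xvw":[42,96,36,20],"zan":5}
After op 15 (add /xvw/0 54): {"c":58,"ec":75,"x":88,"xvw":[54,42,96,36,20],"zan":5}
After op 16 (replace /zan 59): {"c":58,"ec":75,"x":88,"xvw":[54,42,96,36,20],"zan":59}
After op 17 (replace /c 89): {"c":89,"ec":75,"x":88,"xvw":[54,42,96,36,20],"zan":59}
After op 18 (add /xvw 26): {"c":89,"ec":75,"x":88,"xvw":26,"zan":59}
After op 19 (replace /x 94): {"c":89,"ec":75,"x":94,"xvw":26,"zan":59}
After op 20 (replace /zan 72): {"c":89,"ec":75,"x":94,"xvw":26,"zan":72}
After op 21 (replace /ec 5): {"c":89,"ec":5,"x":94,"xvw":26,"zan":72}
After op 22 (add /asu 92): {"asu":92,"c":89,"ec":5,"x":94,"xvw":26,"zan":72}
After op 23 (add /gph 52): {"asu":92,"c":89,"ec":5,"gph":52,"x":94,"xvw":26,"zan":72}
After op 24 (add /k 74): {"asu":92,"c":89,"ec":5,"gph":52,"k":74,"x":94,"xvw":26,"zan":72}
Size at the root: 8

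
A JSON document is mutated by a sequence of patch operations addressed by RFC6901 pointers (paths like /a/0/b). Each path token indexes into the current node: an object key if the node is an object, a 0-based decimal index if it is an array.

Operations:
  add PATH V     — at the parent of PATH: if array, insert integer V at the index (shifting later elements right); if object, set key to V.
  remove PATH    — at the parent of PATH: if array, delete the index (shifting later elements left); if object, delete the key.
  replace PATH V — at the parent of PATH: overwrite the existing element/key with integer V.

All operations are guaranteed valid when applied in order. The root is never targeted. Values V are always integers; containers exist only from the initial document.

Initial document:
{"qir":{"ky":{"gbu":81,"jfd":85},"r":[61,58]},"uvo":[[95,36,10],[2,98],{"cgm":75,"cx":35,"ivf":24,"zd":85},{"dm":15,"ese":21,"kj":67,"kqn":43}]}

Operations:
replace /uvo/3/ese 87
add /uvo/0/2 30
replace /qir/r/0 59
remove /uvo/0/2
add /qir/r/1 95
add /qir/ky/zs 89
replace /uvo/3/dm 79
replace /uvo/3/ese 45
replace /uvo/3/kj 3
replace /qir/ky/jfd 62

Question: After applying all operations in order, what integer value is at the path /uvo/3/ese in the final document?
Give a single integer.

Answer: 45

Derivation:
After op 1 (replace /uvo/3/ese 87): {"qir":{"ky":{"gbu":81,"jfd":85},"r":[61,58]},"uvo":[[95,36,10],[2,98],{"cgm":75,"cx":35,"ivf":24,"zd":85},{"dm":15,"ese":87,"kj":67,"kqn":43}]}
After op 2 (add /uvo/0/2 30): {"qir":{"ky":{"gbu":81,"jfd":85},"r":[61,58]},"uvo":[[95,36,30,10],[2,98],{"cgm":75,"cx":35,"ivf":24,"zd":85},{"dm":15,"ese":87,"kj":67,"kqn":43}]}
After op 3 (replace /qir/r/0 59): {"qir":{"ky":{"gbu":81,"jfd":85},"r":[59,58]},"uvo":[[95,36,30,10],[2,98],{"cgm":75,"cx":35,"ivf":24,"zd":85},{"dm":15,"ese":87,"kj":67,"kqn":43}]}
After op 4 (remove /uvo/0/2): {"qir":{"ky":{"gbu":81,"jfd":85},"r":[59,58]},"uvo":[[95,36,10],[2,98],{"cgm":75,"cx":35,"ivf":24,"zd":85},{"dm":15,"ese":87,"kj":67,"kqn":43}]}
After op 5 (add /qir/r/1 95): {"qir":{"ky":{"gbu":81,"jfd":85},"r":[59,95,58]},"uvo":[[95,36,10],[2,98],{"cgm":75,"cx":35,"ivf":24,"zd":85},{"dm":15,"ese":87,"kj":67,"kqn":43}]}
After op 6 (add /qir/ky/zs 89): {"qir":{"ky":{"gbu":81,"jfd":85,"zs":89},"r":[59,95,58]},"uvo":[[95,36,10],[2,98],{"cgm":75,"cx":35,"ivf":24,"zd":85},{"dm":15,"ese":87,"kj":67,"kqn":43}]}
After op 7 (replace /uvo/3/dm 79): {"qir":{"ky":{"gbu":81,"jfd":85,"zs":89},"r":[59,95,58]},"uvo":[[95,36,10],[2,98],{"cgm":75,"cx":35,"ivf":24,"zd":85},{"dm":79,"ese":87,"kj":67,"kqn":43}]}
After op 8 (replace /uvo/3/ese 45): {"qir":{"ky":{"gbu":81,"jfd":85,"zs":89},"r":[59,95,58]},"uvo":[[95,36,10],[2,98],{"cgm":75,"cx":35,"ivf":24,"zd":85},{"dm":79,"ese":45,"kj":67,"kqn":43}]}
After op 9 (replace /uvo/3/kj 3): {"qir":{"ky":{"gbu":81,"jfd":85,"zs":89},"r":[59,95,58]},"uvo":[[95,36,10],[2,98],{"cgm":75,"cx":35,"ivf":24,"zd":85},{"dm":79,"ese":45,"kj":3,"kqn":43}]}
After op 10 (replace /qir/ky/jfd 62): {"qir":{"ky":{"gbu":81,"jfd":62,"zs":89},"r":[59,95,58]},"uvo":[[95,36,10],[2,98],{"cgm":75,"cx":35,"ivf":24,"zd":85},{"dm":79,"ese":45,"kj":3,"kqn":43}]}
Value at /uvo/3/ese: 45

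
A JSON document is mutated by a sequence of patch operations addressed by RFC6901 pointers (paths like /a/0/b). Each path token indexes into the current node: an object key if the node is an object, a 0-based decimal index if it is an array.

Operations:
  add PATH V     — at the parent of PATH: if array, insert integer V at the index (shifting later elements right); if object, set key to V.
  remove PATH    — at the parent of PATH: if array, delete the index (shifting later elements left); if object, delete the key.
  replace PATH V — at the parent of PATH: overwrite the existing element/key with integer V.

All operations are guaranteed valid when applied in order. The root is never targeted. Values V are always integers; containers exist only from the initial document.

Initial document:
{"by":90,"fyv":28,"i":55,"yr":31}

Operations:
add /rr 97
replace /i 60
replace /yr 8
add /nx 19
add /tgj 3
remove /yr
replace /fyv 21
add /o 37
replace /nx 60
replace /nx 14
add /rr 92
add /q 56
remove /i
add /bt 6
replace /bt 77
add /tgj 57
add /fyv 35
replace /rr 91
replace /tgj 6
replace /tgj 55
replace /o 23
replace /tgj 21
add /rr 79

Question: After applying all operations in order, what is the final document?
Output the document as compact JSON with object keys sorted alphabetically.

After op 1 (add /rr 97): {"by":90,"fyv":28,"i":55,"rr":97,"yr":31}
After op 2 (replace /i 60): {"by":90,"fyv":28,"i":60,"rr":97,"yr":31}
After op 3 (replace /yr 8): {"by":90,"fyv":28,"i":60,"rr":97,"yr":8}
After op 4 (add /nx 19): {"by":90,"fyv":28,"i":60,"nx":19,"rr":97,"yr":8}
After op 5 (add /tgj 3): {"by":90,"fyv":28,"i":60,"nx":19,"rr":97,"tgj":3,"yr":8}
After op 6 (remove /yr): {"by":90,"fyv":28,"i":60,"nx":19,"rr":97,"tgj":3}
After op 7 (replace /fyv 21): {"by":90,"fyv":21,"i":60,"nx":19,"rr":97,"tgj":3}
After op 8 (add /o 37): {"by":90,"fyv":21,"i":60,"nx":19,"o":37,"rr":97,"tgj":3}
After op 9 (replace /nx 60): {"by":90,"fyv":21,"i":60,"nx":60,"o":37,"rr":97,"tgj":3}
After op 10 (replace /nx 14): {"by":90,"fyv":21,"i":60,"nx":14,"o":37,"rr":97,"tgj":3}
After op 11 (add /rr 92): {"by":90,"fyv":21,"i":60,"nx":14,"o":37,"rr":92,"tgj":3}
After op 12 (add /q 56): {"by":90,"fyv":21,"i":60,"nx":14,"o":37,"q":56,"rr":92,"tgj":3}
After op 13 (remove /i): {"by":90,"fyv":21,"nx":14,"o":37,"q":56,"rr":92,"tgj":3}
After op 14 (add /bt 6): {"bt":6,"by":90,"fyv":21,"nx":14,"o":37,"q":56,"rr":92,"tgj":3}
After op 15 (replace /bt 77): {"bt":77,"by":90,"fyv":21,"nx":14,"o":37,"q":56,"rr":92,"tgj":3}
After op 16 (add /tgj 57): {"bt":77,"by":90,"fyv":21,"nx":14,"o":37,"q":56,"rr":92,"tgj":57}
After op 17 (add /fyv 35): {"bt":77,"by":90,"fyv":35,"nx":14,"o":37,"q":56,"rr":92,"tgj":57}
After op 18 (replace /rr 91): {"bt":77,"by":90,"fyv":35,"nx":14,"o":37,"q":56,"rr":91,"tgj":57}
After op 19 (replace /tgj 6): {"bt":77,"by":90,"fyv":35,"nx":14,"o":37,"q":56,"rr":91,"tgj":6}
After op 20 (replace /tgj 55): {"bt":77,"by":90,"fyv":35,"nx":14,"o":37,"q":56,"rr":91,"tgj":55}
After op 21 (replace /o 23): {"bt":77,"by":90,"fyv":35,"nx":14,"o":23,"q":56,"rr":91,"tgj":55}
After op 22 (replace /tgj 21): {"bt":77,"by":90,"fyv":35,"nx":14,"o":23,"q":56,"rr":91,"tgj":21}
After op 23 (add /rr 79): {"bt":77,"by":90,"fyv":35,"nx":14,"o":23,"q":56,"rr":79,"tgj":21}

Answer: {"bt":77,"by":90,"fyv":35,"nx":14,"o":23,"q":56,"rr":79,"tgj":21}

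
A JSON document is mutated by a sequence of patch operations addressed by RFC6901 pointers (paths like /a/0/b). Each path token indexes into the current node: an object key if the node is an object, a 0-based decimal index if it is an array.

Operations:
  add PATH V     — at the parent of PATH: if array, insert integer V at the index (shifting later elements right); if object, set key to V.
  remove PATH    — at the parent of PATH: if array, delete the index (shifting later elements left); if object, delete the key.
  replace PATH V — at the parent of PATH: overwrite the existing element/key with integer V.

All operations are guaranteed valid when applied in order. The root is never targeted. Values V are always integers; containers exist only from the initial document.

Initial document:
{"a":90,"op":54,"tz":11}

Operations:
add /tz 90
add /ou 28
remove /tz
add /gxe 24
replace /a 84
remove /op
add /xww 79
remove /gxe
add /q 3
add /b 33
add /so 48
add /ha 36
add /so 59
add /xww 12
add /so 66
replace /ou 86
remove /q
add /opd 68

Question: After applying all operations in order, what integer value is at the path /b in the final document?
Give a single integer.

After op 1 (add /tz 90): {"a":90,"op":54,"tz":90}
After op 2 (add /ou 28): {"a":90,"op":54,"ou":28,"tz":90}
After op 3 (remove /tz): {"a":90,"op":54,"ou":28}
After op 4 (add /gxe 24): {"a":90,"gxe":24,"op":54,"ou":28}
After op 5 (replace /a 84): {"a":84,"gxe":24,"op":54,"ou":28}
After op 6 (remove /op): {"a":84,"gxe":24,"ou":28}
After op 7 (add /xww 79): {"a":84,"gxe":24,"ou":28,"xww":79}
After op 8 (remove /gxe): {"a":84,"ou":28,"xww":79}
After op 9 (add /q 3): {"a":84,"ou":28,"q":3,"xww":79}
After op 10 (add /b 33): {"a":84,"b":33,"ou":28,"q":3,"xww":79}
After op 11 (add /so 48): {"a":84,"b":33,"ou":28,"q":3,"so":48,"xww":79}
After op 12 (add /ha 36): {"a":84,"b":33,"ha":36,"ou":28,"q":3,"so":48,"xww":79}
After op 13 (add /so 59): {"a":84,"b":33,"ha":36,"ou":28,"q":3,"so":59,"xww":79}
After op 14 (add /xww 12): {"a":84,"b":33,"ha":36,"ou":28,"q":3,"so":59,"xww":12}
After op 15 (add /so 66): {"a":84,"b":33,"ha":36,"ou":28,"q":3,"so":66,"xww":12}
After op 16 (replace /ou 86): {"a":84,"b":33,"ha":36,"ou":86,"q":3,"so":66,"xww":12}
After op 17 (remove /q): {"a":84,"b":33,"ha":36,"ou":86,"so":66,"xww":12}
After op 18 (add /opd 68): {"a":84,"b":33,"ha":36,"opd":68,"ou":86,"so":66,"xww":12}
Value at /b: 33

Answer: 33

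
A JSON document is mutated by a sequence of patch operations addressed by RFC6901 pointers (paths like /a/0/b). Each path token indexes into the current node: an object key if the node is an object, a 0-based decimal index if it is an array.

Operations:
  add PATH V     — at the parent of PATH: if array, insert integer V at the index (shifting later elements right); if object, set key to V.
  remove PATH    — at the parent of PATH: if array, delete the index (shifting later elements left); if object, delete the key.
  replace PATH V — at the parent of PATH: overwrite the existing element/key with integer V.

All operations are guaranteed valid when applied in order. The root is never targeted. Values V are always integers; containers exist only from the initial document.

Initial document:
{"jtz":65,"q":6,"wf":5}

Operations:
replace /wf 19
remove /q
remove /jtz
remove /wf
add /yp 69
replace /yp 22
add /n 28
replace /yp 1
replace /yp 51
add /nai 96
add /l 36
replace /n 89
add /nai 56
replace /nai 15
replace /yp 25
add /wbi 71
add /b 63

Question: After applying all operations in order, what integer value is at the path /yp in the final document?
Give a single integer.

Answer: 25

Derivation:
After op 1 (replace /wf 19): {"jtz":65,"q":6,"wf":19}
After op 2 (remove /q): {"jtz":65,"wf":19}
After op 3 (remove /jtz): {"wf":19}
After op 4 (remove /wf): {}
After op 5 (add /yp 69): {"yp":69}
After op 6 (replace /yp 22): {"yp":22}
After op 7 (add /n 28): {"n":28,"yp":22}
After op 8 (replace /yp 1): {"n":28,"yp":1}
After op 9 (replace /yp 51): {"n":28,"yp":51}
After op 10 (add /nai 96): {"n":28,"nai":96,"yp":51}
After op 11 (add /l 36): {"l":36,"n":28,"nai":96,"yp":51}
After op 12 (replace /n 89): {"l":36,"n":89,"nai":96,"yp":51}
After op 13 (add /nai 56): {"l":36,"n":89,"nai":56,"yp":51}
After op 14 (replace /nai 15): {"l":36,"n":89,"nai":15,"yp":51}
After op 15 (replace /yp 25): {"l":36,"n":89,"nai":15,"yp":25}
After op 16 (add /wbi 71): {"l":36,"n":89,"nai":15,"wbi":71,"yp":25}
After op 17 (add /b 63): {"b":63,"l":36,"n":89,"nai":15,"wbi":71,"yp":25}
Value at /yp: 25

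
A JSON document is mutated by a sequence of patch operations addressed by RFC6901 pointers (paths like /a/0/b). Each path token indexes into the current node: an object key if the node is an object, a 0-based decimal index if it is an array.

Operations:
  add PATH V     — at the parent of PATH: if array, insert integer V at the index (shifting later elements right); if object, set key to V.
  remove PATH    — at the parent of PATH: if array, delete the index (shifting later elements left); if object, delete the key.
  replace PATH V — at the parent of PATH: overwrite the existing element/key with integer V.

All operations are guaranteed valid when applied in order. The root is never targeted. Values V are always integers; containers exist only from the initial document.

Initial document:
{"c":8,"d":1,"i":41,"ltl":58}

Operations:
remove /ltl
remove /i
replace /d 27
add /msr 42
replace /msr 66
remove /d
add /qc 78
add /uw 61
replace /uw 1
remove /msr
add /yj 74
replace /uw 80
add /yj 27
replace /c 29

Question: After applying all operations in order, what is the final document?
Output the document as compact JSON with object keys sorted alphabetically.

Answer: {"c":29,"qc":78,"uw":80,"yj":27}

Derivation:
After op 1 (remove /ltl): {"c":8,"d":1,"i":41}
After op 2 (remove /i): {"c":8,"d":1}
After op 3 (replace /d 27): {"c":8,"d":27}
After op 4 (add /msr 42): {"c":8,"d":27,"msr":42}
After op 5 (replace /msr 66): {"c":8,"d":27,"msr":66}
After op 6 (remove /d): {"c":8,"msr":66}
After op 7 (add /qc 78): {"c":8,"msr":66,"qc":78}
After op 8 (add /uw 61): {"c":8,"msr":66,"qc":78,"uw":61}
After op 9 (replace /uw 1): {"c":8,"msr":66,"qc":78,"uw":1}
After op 10 (remove /msr): {"c":8,"qc":78,"uw":1}
After op 11 (add /yj 74): {"c":8,"qc":78,"uw":1,"yj":74}
After op 12 (replace /uw 80): {"c":8,"qc":78,"uw":80,"yj":74}
After op 13 (add /yj 27): {"c":8,"qc":78,"uw":80,"yj":27}
After op 14 (replace /c 29): {"c":29,"qc":78,"uw":80,"yj":27}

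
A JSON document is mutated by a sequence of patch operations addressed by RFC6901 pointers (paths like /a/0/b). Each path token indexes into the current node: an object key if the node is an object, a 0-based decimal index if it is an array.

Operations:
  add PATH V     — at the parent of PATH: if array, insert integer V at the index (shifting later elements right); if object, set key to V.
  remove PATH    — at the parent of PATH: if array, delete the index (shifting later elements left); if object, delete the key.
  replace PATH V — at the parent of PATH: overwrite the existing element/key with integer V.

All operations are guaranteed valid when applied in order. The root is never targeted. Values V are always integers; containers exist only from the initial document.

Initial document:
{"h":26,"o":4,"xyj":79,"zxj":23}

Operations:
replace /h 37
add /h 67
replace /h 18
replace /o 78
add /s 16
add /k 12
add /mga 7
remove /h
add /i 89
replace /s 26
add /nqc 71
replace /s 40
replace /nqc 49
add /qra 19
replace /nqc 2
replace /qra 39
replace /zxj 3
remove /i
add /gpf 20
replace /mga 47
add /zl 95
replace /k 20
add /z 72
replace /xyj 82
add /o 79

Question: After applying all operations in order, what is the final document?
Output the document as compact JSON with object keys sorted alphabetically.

Answer: {"gpf":20,"k":20,"mga":47,"nqc":2,"o":79,"qra":39,"s":40,"xyj":82,"z":72,"zl":95,"zxj":3}

Derivation:
After op 1 (replace /h 37): {"h":37,"o":4,"xyj":79,"zxj":23}
After op 2 (add /h 67): {"h":67,"o":4,"xyj":79,"zxj":23}
After op 3 (replace /h 18): {"h":18,"o":4,"xyj":79,"zxj":23}
After op 4 (replace /o 78): {"h":18,"o":78,"xyj":79,"zxj":23}
After op 5 (add /s 16): {"h":18,"o":78,"s":16,"xyj":79,"zxj":23}
After op 6 (add /k 12): {"h":18,"k":12,"o":78,"s":16,"xyj":79,"zxj":23}
After op 7 (add /mga 7): {"h":18,"k":12,"mga":7,"o":78,"s":16,"xyj":79,"zxj":23}
After op 8 (remove /h): {"k":12,"mga":7,"o":78,"s":16,"xyj":79,"zxj":23}
After op 9 (add /i 89): {"i":89,"k":12,"mga":7,"o":78,"s":16,"xyj":79,"zxj":23}
After op 10 (replace /s 26): {"i":89,"k":12,"mga":7,"o":78,"s":26,"xyj":79,"zxj":23}
After op 11 (add /nqc 71): {"i":89,"k":12,"mga":7,"nqc":71,"o":78,"s":26,"xyj":79,"zxj":23}
After op 12 (replace /s 40): {"i":89,"k":12,"mga":7,"nqc":71,"o":78,"s":40,"xyj":79,"zxj":23}
After op 13 (replace /nqc 49): {"i":89,"k":12,"mga":7,"nqc":49,"o":78,"s":40,"xyj":79,"zxj":23}
After op 14 (add /qra 19): {"i":89,"k":12,"mga":7,"nqc":49,"o":78,"qra":19,"s":40,"xyj":79,"zxj":23}
After op 15 (replace /nqc 2): {"i":89,"k":12,"mga":7,"nqc":2,"o":78,"qra":19,"s":40,"xyj":79,"zxj":23}
After op 16 (replace /qra 39): {"i":89,"k":12,"mga":7,"nqc":2,"o":78,"qra":39,"s":40,"xyj":79,"zxj":23}
After op 17 (replace /zxj 3): {"i":89,"k":12,"mga":7,"nqc":2,"o":78,"qra":39,"s":40,"xyj":79,"zxj":3}
After op 18 (remove /i): {"k":12,"mga":7,"nqc":2,"o":78,"qra":39,"s":40,"xyj":79,"zxj":3}
After op 19 (add /gpf 20): {"gpf":20,"k":12,"mga":7,"nqc":2,"o":78,"qra":39,"s":40,"xyj":79,"zxj":3}
After op 20 (replace /mga 47): {"gpf":20,"k":12,"mga":47,"nqc":2,"o":78,"qra":39,"s":40,"xyj":79,"zxj":3}
After op 21 (add /zl 95): {"gpf":20,"k":12,"mga":47,"nqc":2,"o":78,"qra":39,"s":40,"xyj":79,"zl":95,"zxj":3}
After op 22 (replace /k 20): {"gpf":20,"k":20,"mga":47,"nqc":2,"o":78,"qra":39,"s":40,"xyj":79,"zl":95,"zxj":3}
After op 23 (add /z 72): {"gpf":20,"k":20,"mga":47,"nqc":2,"o":78,"qra":39,"s":40,"xyj":79,"z":72,"zl":95,"zxj":3}
After op 24 (replace /xyj 82): {"gpf":20,"k":20,"mga":47,"nqc":2,"o":78,"qra":39,"s":40,"xyj":82,"z":72,"zl":95,"zxj":3}
After op 25 (add /o 79): {"gpf":20,"k":20,"mga":47,"nqc":2,"o":79,"qra":39,"s":40,"xyj":82,"z":72,"zl":95,"zxj":3}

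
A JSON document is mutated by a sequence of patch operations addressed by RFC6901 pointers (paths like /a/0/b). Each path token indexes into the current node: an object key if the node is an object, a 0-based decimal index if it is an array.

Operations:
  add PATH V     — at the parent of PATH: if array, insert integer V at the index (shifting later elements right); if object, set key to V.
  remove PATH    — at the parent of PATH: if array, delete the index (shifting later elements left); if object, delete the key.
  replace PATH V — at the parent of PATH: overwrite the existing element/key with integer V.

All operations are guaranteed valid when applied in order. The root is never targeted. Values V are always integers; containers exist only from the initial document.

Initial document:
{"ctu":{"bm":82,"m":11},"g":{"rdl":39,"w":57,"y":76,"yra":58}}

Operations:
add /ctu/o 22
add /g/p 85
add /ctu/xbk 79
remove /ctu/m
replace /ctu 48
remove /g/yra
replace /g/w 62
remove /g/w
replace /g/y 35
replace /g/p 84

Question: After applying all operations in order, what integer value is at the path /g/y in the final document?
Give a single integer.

Answer: 35

Derivation:
After op 1 (add /ctu/o 22): {"ctu":{"bm":82,"m":11,"o":22},"g":{"rdl":39,"w":57,"y":76,"yra":58}}
After op 2 (add /g/p 85): {"ctu":{"bm":82,"m":11,"o":22},"g":{"p":85,"rdl":39,"w":57,"y":76,"yra":58}}
After op 3 (add /ctu/xbk 79): {"ctu":{"bm":82,"m":11,"o":22,"xbk":79},"g":{"p":85,"rdl":39,"w":57,"y":76,"yra":58}}
After op 4 (remove /ctu/m): {"ctu":{"bm":82,"o":22,"xbk":79},"g":{"p":85,"rdl":39,"w":57,"y":76,"yra":58}}
After op 5 (replace /ctu 48): {"ctu":48,"g":{"p":85,"rdl":39,"w":57,"y":76,"yra":58}}
After op 6 (remove /g/yra): {"ctu":48,"g":{"p":85,"rdl":39,"w":57,"y":76}}
After op 7 (replace /g/w 62): {"ctu":48,"g":{"p":85,"rdl":39,"w":62,"y":76}}
After op 8 (remove /g/w): {"ctu":48,"g":{"p":85,"rdl":39,"y":76}}
After op 9 (replace /g/y 35): {"ctu":48,"g":{"p":85,"rdl":39,"y":35}}
After op 10 (replace /g/p 84): {"ctu":48,"g":{"p":84,"rdl":39,"y":35}}
Value at /g/y: 35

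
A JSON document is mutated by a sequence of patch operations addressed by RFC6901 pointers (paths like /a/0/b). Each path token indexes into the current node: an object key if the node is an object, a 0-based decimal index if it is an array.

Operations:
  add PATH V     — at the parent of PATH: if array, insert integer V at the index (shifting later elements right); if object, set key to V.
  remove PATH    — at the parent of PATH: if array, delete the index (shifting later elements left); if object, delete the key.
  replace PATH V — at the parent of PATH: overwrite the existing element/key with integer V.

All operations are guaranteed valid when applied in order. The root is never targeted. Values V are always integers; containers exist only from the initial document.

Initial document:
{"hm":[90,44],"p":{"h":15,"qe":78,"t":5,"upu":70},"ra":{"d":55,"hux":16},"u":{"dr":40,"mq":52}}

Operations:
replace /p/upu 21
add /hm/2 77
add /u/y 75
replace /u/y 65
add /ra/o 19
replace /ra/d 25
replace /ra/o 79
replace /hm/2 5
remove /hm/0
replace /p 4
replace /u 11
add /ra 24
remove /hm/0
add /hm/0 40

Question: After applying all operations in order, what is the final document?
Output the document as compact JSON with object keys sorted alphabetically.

Answer: {"hm":[40,5],"p":4,"ra":24,"u":11}

Derivation:
After op 1 (replace /p/upu 21): {"hm":[90,44],"p":{"h":15,"qe":78,"t":5,"upu":21},"ra":{"d":55,"hux":16},"u":{"dr":40,"mq":52}}
After op 2 (add /hm/2 77): {"hm":[90,44,77],"p":{"h":15,"qe":78,"t":5,"upu":21},"ra":{"d":55,"hux":16},"u":{"dr":40,"mq":52}}
After op 3 (add /u/y 75): {"hm":[90,44,77],"p":{"h":15,"qe":78,"t":5,"upu":21},"ra":{"d":55,"hux":16},"u":{"dr":40,"mq":52,"y":75}}
After op 4 (replace /u/y 65): {"hm":[90,44,77],"p":{"h":15,"qe":78,"t":5,"upu":21},"ra":{"d":55,"hux":16},"u":{"dr":40,"mq":52,"y":65}}
After op 5 (add /ra/o 19): {"hm":[90,44,77],"p":{"h":15,"qe":78,"t":5,"upu":21},"ra":{"d":55,"hux":16,"o":19},"u":{"dr":40,"mq":52,"y":65}}
After op 6 (replace /ra/d 25): {"hm":[90,44,77],"p":{"h":15,"qe":78,"t":5,"upu":21},"ra":{"d":25,"hux":16,"o":19},"u":{"dr":40,"mq":52,"y":65}}
After op 7 (replace /ra/o 79): {"hm":[90,44,77],"p":{"h":15,"qe":78,"t":5,"upu":21},"ra":{"d":25,"hux":16,"o":79},"u":{"dr":40,"mq":52,"y":65}}
After op 8 (replace /hm/2 5): {"hm":[90,44,5],"p":{"h":15,"qe":78,"t":5,"upu":21},"ra":{"d":25,"hux":16,"o":79},"u":{"dr":40,"mq":52,"y":65}}
After op 9 (remove /hm/0): {"hm":[44,5],"p":{"h":15,"qe":78,"t":5,"upu":21},"ra":{"d":25,"hux":16,"o":79},"u":{"dr":40,"mq":52,"y":65}}
After op 10 (replace /p 4): {"hm":[44,5],"p":4,"ra":{"d":25,"hux":16,"o":79},"u":{"dr":40,"mq":52,"y":65}}
After op 11 (replace /u 11): {"hm":[44,5],"p":4,"ra":{"d":25,"hux":16,"o":79},"u":11}
After op 12 (add /ra 24): {"hm":[44,5],"p":4,"ra":24,"u":11}
After op 13 (remove /hm/0): {"hm":[5],"p":4,"ra":24,"u":11}
After op 14 (add /hm/0 40): {"hm":[40,5],"p":4,"ra":24,"u":11}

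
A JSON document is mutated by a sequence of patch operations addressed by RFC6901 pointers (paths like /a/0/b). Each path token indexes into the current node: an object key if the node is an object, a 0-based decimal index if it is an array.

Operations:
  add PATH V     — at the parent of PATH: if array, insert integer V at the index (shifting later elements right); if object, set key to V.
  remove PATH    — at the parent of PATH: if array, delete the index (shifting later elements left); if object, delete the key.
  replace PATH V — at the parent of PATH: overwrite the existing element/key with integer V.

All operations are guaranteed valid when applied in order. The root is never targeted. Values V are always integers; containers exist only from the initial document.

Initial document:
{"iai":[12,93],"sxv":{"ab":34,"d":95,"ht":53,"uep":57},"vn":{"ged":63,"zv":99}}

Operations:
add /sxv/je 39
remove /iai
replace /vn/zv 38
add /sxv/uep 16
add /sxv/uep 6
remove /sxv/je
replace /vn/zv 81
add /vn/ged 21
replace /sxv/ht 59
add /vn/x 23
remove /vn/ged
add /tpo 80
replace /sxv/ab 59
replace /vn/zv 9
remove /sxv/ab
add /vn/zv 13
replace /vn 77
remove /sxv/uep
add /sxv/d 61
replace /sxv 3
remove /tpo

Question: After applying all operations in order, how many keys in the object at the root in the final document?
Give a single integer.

Answer: 2

Derivation:
After op 1 (add /sxv/je 39): {"iai":[12,93],"sxv":{"ab":34,"d":95,"ht":53,"je":39,"uep":57},"vn":{"ged":63,"zv":99}}
After op 2 (remove /iai): {"sxv":{"ab":34,"d":95,"ht":53,"je":39,"uep":57},"vn":{"ged":63,"zv":99}}
After op 3 (replace /vn/zv 38): {"sxv":{"ab":34,"d":95,"ht":53,"je":39,"uep":57},"vn":{"ged":63,"zv":38}}
After op 4 (add /sxv/uep 16): {"sxv":{"ab":34,"d":95,"ht":53,"je":39,"uep":16},"vn":{"ged":63,"zv":38}}
After op 5 (add /sxv/uep 6): {"sxv":{"ab":34,"d":95,"ht":53,"je":39,"uep":6},"vn":{"ged":63,"zv":38}}
After op 6 (remove /sxv/je): {"sxv":{"ab":34,"d":95,"ht":53,"uep":6},"vn":{"ged":63,"zv":38}}
After op 7 (replace /vn/zv 81): {"sxv":{"ab":34,"d":95,"ht":53,"uep":6},"vn":{"ged":63,"zv":81}}
After op 8 (add /vn/ged 21): {"sxv":{"ab":34,"d":95,"ht":53,"uep":6},"vn":{"ged":21,"zv":81}}
After op 9 (replace /sxv/ht 59): {"sxv":{"ab":34,"d":95,"ht":59,"uep":6},"vn":{"ged":21,"zv":81}}
After op 10 (add /vn/x 23): {"sxv":{"ab":34,"d":95,"ht":59,"uep":6},"vn":{"ged":21,"x":23,"zv":81}}
After op 11 (remove /vn/ged): {"sxv":{"ab":34,"d":95,"ht":59,"uep":6},"vn":{"x":23,"zv":81}}
After op 12 (add /tpo 80): {"sxv":{"ab":34,"d":95,"ht":59,"uep":6},"tpo":80,"vn":{"x":23,"zv":81}}
After op 13 (replace /sxv/ab 59): {"sxv":{"ab":59,"d":95,"ht":59,"uep":6},"tpo":80,"vn":{"x":23,"zv":81}}
After op 14 (replace /vn/zv 9): {"sxv":{"ab":59,"d":95,"ht":59,"uep":6},"tpo":80,"vn":{"x":23,"zv":9}}
After op 15 (remove /sxv/ab): {"sxv":{"d":95,"ht":59,"uep":6},"tpo":80,"vn":{"x":23,"zv":9}}
After op 16 (add /vn/zv 13): {"sxv":{"d":95,"ht":59,"uep":6},"tpo":80,"vn":{"x":23,"zv":13}}
After op 17 (replace /vn 77): {"sxv":{"d":95,"ht":59,"uep":6},"tpo":80,"vn":77}
After op 18 (remove /sxv/uep): {"sxv":{"d":95,"ht":59},"tpo":80,"vn":77}
After op 19 (add /sxv/d 61): {"sxv":{"d":61,"ht":59},"tpo":80,"vn":77}
After op 20 (replace /sxv 3): {"sxv":3,"tpo":80,"vn":77}
After op 21 (remove /tpo): {"sxv":3,"vn":77}
Size at the root: 2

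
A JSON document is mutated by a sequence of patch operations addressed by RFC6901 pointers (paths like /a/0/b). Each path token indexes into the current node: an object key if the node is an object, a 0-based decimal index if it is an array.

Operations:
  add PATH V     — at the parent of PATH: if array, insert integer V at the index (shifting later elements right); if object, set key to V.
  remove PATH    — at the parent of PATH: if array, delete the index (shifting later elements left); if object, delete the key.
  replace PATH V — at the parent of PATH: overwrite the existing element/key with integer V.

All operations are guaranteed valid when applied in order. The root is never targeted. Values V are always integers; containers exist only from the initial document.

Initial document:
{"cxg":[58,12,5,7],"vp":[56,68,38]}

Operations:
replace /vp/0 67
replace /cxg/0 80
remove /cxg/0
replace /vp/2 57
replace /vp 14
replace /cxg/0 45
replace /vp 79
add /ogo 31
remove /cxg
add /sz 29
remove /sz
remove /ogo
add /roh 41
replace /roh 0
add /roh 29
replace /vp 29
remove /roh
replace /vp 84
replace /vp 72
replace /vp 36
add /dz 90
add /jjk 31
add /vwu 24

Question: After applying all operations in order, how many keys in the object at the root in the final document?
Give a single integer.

After op 1 (replace /vp/0 67): {"cxg":[58,12,5,7],"vp":[67,68,38]}
After op 2 (replace /cxg/0 80): {"cxg":[80,12,5,7],"vp":[67,68,38]}
After op 3 (remove /cxg/0): {"cxg":[12,5,7],"vp":[67,68,38]}
After op 4 (replace /vp/2 57): {"cxg":[12,5,7],"vp":[67,68,57]}
After op 5 (replace /vp 14): {"cxg":[12,5,7],"vp":14}
After op 6 (replace /cxg/0 45): {"cxg":[45,5,7],"vp":14}
After op 7 (replace /vp 79): {"cxg":[45,5,7],"vp":79}
After op 8 (add /ogo 31): {"cxg":[45,5,7],"ogo":31,"vp":79}
After op 9 (remove /cxg): {"ogo":31,"vp":79}
After op 10 (add /sz 29): {"ogo":31,"sz":29,"vp":79}
After op 11 (remove /sz): {"ogo":31,"vp":79}
After op 12 (remove /ogo): {"vp":79}
After op 13 (add /roh 41): {"roh":41,"vp":79}
After op 14 (replace /roh 0): {"roh":0,"vp":79}
After op 15 (add /roh 29): {"roh":29,"vp":79}
After op 16 (replace /vp 29): {"roh":29,"vp":29}
After op 17 (remove /roh): {"vp":29}
After op 18 (replace /vp 84): {"vp":84}
After op 19 (replace /vp 72): {"vp":72}
After op 20 (replace /vp 36): {"vp":36}
After op 21 (add /dz 90): {"dz":90,"vp":36}
After op 22 (add /jjk 31): {"dz":90,"jjk":31,"vp":36}
After op 23 (add /vwu 24): {"dz":90,"jjk":31,"vp":36,"vwu":24}
Size at the root: 4

Answer: 4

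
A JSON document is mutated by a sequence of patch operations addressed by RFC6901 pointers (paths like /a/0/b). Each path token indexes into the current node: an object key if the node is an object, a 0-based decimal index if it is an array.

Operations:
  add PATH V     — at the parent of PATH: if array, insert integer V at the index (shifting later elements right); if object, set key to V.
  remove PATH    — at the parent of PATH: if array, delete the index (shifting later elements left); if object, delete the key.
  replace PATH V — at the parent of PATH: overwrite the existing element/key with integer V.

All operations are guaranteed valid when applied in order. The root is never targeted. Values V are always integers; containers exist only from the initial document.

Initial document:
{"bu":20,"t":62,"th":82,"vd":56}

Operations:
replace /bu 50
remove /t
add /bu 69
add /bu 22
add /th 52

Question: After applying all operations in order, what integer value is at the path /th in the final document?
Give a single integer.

Answer: 52

Derivation:
After op 1 (replace /bu 50): {"bu":50,"t":62,"th":82,"vd":56}
After op 2 (remove /t): {"bu":50,"th":82,"vd":56}
After op 3 (add /bu 69): {"bu":69,"th":82,"vd":56}
After op 4 (add /bu 22): {"bu":22,"th":82,"vd":56}
After op 5 (add /th 52): {"bu":22,"th":52,"vd":56}
Value at /th: 52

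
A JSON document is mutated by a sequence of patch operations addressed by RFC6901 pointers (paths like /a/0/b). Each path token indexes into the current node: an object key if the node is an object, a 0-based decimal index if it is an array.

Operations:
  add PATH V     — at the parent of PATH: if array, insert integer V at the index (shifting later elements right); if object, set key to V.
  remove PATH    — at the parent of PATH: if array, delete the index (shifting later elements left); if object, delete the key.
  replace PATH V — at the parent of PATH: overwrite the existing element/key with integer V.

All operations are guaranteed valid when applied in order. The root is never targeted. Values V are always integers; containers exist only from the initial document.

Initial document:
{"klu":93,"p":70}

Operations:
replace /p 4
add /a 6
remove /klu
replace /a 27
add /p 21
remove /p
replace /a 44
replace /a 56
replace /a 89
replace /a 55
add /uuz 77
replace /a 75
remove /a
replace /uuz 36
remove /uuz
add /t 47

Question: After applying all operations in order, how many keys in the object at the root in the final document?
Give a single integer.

After op 1 (replace /p 4): {"klu":93,"p":4}
After op 2 (add /a 6): {"a":6,"klu":93,"p":4}
After op 3 (remove /klu): {"a":6,"p":4}
After op 4 (replace /a 27): {"a":27,"p":4}
After op 5 (add /p 21): {"a":27,"p":21}
After op 6 (remove /p): {"a":27}
After op 7 (replace /a 44): {"a":44}
After op 8 (replace /a 56): {"a":56}
After op 9 (replace /a 89): {"a":89}
After op 10 (replace /a 55): {"a":55}
After op 11 (add /uuz 77): {"a":55,"uuz":77}
After op 12 (replace /a 75): {"a":75,"uuz":77}
After op 13 (remove /a): {"uuz":77}
After op 14 (replace /uuz 36): {"uuz":36}
After op 15 (remove /uuz): {}
After op 16 (add /t 47): {"t":47}
Size at the root: 1

Answer: 1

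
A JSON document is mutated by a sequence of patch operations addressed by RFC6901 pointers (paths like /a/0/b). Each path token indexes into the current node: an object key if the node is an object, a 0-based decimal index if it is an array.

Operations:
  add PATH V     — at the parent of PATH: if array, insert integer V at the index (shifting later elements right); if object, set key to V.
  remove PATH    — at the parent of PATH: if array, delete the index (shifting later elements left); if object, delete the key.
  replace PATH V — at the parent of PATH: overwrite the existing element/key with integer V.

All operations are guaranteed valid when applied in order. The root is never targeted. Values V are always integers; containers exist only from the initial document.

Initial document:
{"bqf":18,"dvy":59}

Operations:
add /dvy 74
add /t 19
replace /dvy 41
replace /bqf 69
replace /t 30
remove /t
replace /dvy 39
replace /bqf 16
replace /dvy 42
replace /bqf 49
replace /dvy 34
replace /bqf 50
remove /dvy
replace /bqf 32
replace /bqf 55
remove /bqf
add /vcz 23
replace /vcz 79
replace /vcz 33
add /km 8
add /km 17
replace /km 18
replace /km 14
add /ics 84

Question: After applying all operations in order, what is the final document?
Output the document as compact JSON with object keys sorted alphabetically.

After op 1 (add /dvy 74): {"bqf":18,"dvy":74}
After op 2 (add /t 19): {"bqf":18,"dvy":74,"t":19}
After op 3 (replace /dvy 41): {"bqf":18,"dvy":41,"t":19}
After op 4 (replace /bqf 69): {"bqf":69,"dvy":41,"t":19}
After op 5 (replace /t 30): {"bqf":69,"dvy":41,"t":30}
After op 6 (remove /t): {"bqf":69,"dvy":41}
After op 7 (replace /dvy 39): {"bqf":69,"dvy":39}
After op 8 (replace /bqf 16): {"bqf":16,"dvy":39}
After op 9 (replace /dvy 42): {"bqf":16,"dvy":42}
After op 10 (replace /bqf 49): {"bqf":49,"dvy":42}
After op 11 (replace /dvy 34): {"bqf":49,"dvy":34}
After op 12 (replace /bqf 50): {"bqf":50,"dvy":34}
After op 13 (remove /dvy): {"bqf":50}
After op 14 (replace /bqf 32): {"bqf":32}
After op 15 (replace /bqf 55): {"bqf":55}
After op 16 (remove /bqf): {}
After op 17 (add /vcz 23): {"vcz":23}
After op 18 (replace /vcz 79): {"vcz":79}
After op 19 (replace /vcz 33): {"vcz":33}
After op 20 (add /km 8): {"km":8,"vcz":33}
After op 21 (add /km 17): {"km":17,"vcz":33}
After op 22 (replace /km 18): {"km":18,"vcz":33}
After op 23 (replace /km 14): {"km":14,"vcz":33}
After op 24 (add /ics 84): {"ics":84,"km":14,"vcz":33}

Answer: {"ics":84,"km":14,"vcz":33}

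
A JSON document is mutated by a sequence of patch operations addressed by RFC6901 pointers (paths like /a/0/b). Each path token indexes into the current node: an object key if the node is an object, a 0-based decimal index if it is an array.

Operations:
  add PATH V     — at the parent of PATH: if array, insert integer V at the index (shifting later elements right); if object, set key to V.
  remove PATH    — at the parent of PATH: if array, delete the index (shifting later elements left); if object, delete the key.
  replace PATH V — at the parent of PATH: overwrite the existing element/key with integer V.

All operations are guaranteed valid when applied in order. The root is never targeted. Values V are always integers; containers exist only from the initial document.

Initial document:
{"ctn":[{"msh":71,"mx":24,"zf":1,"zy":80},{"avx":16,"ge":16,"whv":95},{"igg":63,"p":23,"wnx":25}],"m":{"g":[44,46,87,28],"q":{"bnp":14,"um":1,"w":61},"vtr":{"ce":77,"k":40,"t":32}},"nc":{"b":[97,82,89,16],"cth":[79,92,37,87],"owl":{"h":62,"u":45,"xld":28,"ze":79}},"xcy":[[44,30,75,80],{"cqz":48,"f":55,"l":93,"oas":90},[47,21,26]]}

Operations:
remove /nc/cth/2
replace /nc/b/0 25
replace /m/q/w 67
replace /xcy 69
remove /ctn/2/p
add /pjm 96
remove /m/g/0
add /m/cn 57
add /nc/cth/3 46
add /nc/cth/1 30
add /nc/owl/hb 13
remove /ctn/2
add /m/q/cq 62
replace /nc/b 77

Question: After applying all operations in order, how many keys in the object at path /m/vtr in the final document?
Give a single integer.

Answer: 3

Derivation:
After op 1 (remove /nc/cth/2): {"ctn":[{"msh":71,"mx":24,"zf":1,"zy":80},{"avx":16,"ge":16,"whv":95},{"igg":63,"p":23,"wnx":25}],"m":{"g":[44,46,87,28],"q":{"bnp":14,"um":1,"w":61},"vtr":{"ce":77,"k":40,"t":32}},"nc":{"b":[97,82,89,16],"cth":[79,92,87],"owl":{"h":62,"u":45,"xld":28,"ze":79}},"xcy":[[44,30,75,80],{"cqz":48,"f":55,"l":93,"oas":90},[47,21,26]]}
After op 2 (replace /nc/b/0 25): {"ctn":[{"msh":71,"mx":24,"zf":1,"zy":80},{"avx":16,"ge":16,"whv":95},{"igg":63,"p":23,"wnx":25}],"m":{"g":[44,46,87,28],"q":{"bnp":14,"um":1,"w":61},"vtr":{"ce":77,"k":40,"t":32}},"nc":{"b":[25,82,89,16],"cth":[79,92,87],"owl":{"h":62,"u":45,"xld":28,"ze":79}},"xcy":[[44,30,75,80],{"cqz":48,"f":55,"l":93,"oas":90},[47,21,26]]}
After op 3 (replace /m/q/w 67): {"ctn":[{"msh":71,"mx":24,"zf":1,"zy":80},{"avx":16,"ge":16,"whv":95},{"igg":63,"p":23,"wnx":25}],"m":{"g":[44,46,87,28],"q":{"bnp":14,"um":1,"w":67},"vtr":{"ce":77,"k":40,"t":32}},"nc":{"b":[25,82,89,16],"cth":[79,92,87],"owl":{"h":62,"u":45,"xld":28,"ze":79}},"xcy":[[44,30,75,80],{"cqz":48,"f":55,"l":93,"oas":90},[47,21,26]]}
After op 4 (replace /xcy 69): {"ctn":[{"msh":71,"mx":24,"zf":1,"zy":80},{"avx":16,"ge":16,"whv":95},{"igg":63,"p":23,"wnx":25}],"m":{"g":[44,46,87,28],"q":{"bnp":14,"um":1,"w":67},"vtr":{"ce":77,"k":40,"t":32}},"nc":{"b":[25,82,89,16],"cth":[79,92,87],"owl":{"h":62,"u":45,"xld":28,"ze":79}},"xcy":69}
After op 5 (remove /ctn/2/p): {"ctn":[{"msh":71,"mx":24,"zf":1,"zy":80},{"avx":16,"ge":16,"whv":95},{"igg":63,"wnx":25}],"m":{"g":[44,46,87,28],"q":{"bnp":14,"um":1,"w":67},"vtr":{"ce":77,"k":40,"t":32}},"nc":{"b":[25,82,89,16],"cth":[79,92,87],"owl":{"h":62,"u":45,"xld":28,"ze":79}},"xcy":69}
After op 6 (add /pjm 96): {"ctn":[{"msh":71,"mx":24,"zf":1,"zy":80},{"avx":16,"ge":16,"whv":95},{"igg":63,"wnx":25}],"m":{"g":[44,46,87,28],"q":{"bnp":14,"um":1,"w":67},"vtr":{"ce":77,"k":40,"t":32}},"nc":{"b":[25,82,89,16],"cth":[79,92,87],"owl":{"h":62,"u":45,"xld":28,"ze":79}},"pjm":96,"xcy":69}
After op 7 (remove /m/g/0): {"ctn":[{"msh":71,"mx":24,"zf":1,"zy":80},{"avx":16,"ge":16,"whv":95},{"igg":63,"wnx":25}],"m":{"g":[46,87,28],"q":{"bnp":14,"um":1,"w":67},"vtr":{"ce":77,"k":40,"t":32}},"nc":{"b":[25,82,89,16],"cth":[79,92,87],"owl":{"h":62,"u":45,"xld":28,"ze":79}},"pjm":96,"xcy":69}
After op 8 (add /m/cn 57): {"ctn":[{"msh":71,"mx":24,"zf":1,"zy":80},{"avx":16,"ge":16,"whv":95},{"igg":63,"wnx":25}],"m":{"cn":57,"g":[46,87,28],"q":{"bnp":14,"um":1,"w":67},"vtr":{"ce":77,"k":40,"t":32}},"nc":{"b":[25,82,89,16],"cth":[79,92,87],"owl":{"h":62,"u":45,"xld":28,"ze":79}},"pjm":96,"xcy":69}
After op 9 (add /nc/cth/3 46): {"ctn":[{"msh":71,"mx":24,"zf":1,"zy":80},{"avx":16,"ge":16,"whv":95},{"igg":63,"wnx":25}],"m":{"cn":57,"g":[46,87,28],"q":{"bnp":14,"um":1,"w":67},"vtr":{"ce":77,"k":40,"t":32}},"nc":{"b":[25,82,89,16],"cth":[79,92,87,46],"owl":{"h":62,"u":45,"xld":28,"ze":79}},"pjm":96,"xcy":69}
After op 10 (add /nc/cth/1 30): {"ctn":[{"msh":71,"mx":24,"zf":1,"zy":80},{"avx":16,"ge":16,"whv":95},{"igg":63,"wnx":25}],"m":{"cn":57,"g":[46,87,28],"q":{"bnp":14,"um":1,"w":67},"vtr":{"ce":77,"k":40,"t":32}},"nc":{"b":[25,82,89,16],"cth":[79,30,92,87,46],"owl":{"h":62,"u":45,"xld":28,"ze":79}},"pjm":96,"xcy":69}
After op 11 (add /nc/owl/hb 13): {"ctn":[{"msh":71,"mx":24,"zf":1,"zy":80},{"avx":16,"ge":16,"whv":95},{"igg":63,"wnx":25}],"m":{"cn":57,"g":[46,87,28],"q":{"bnp":14,"um":1,"w":67},"vtr":{"ce":77,"k":40,"t":32}},"nc":{"b":[25,82,89,16],"cth":[79,30,92,87,46],"owl":{"h":62,"hb":13,"u":45,"xld":28,"ze":79}},"pjm":96,"xcy":69}
After op 12 (remove /ctn/2): {"ctn":[{"msh":71,"mx":24,"zf":1,"zy":80},{"avx":16,"ge":16,"whv":95}],"m":{"cn":57,"g":[46,87,28],"q":{"bnp":14,"um":1,"w":67},"vtr":{"ce":77,"k":40,"t":32}},"nc":{"b":[25,82,89,16],"cth":[79,30,92,87,46],"owl":{"h":62,"hb":13,"u":45,"xld":28,"ze":79}},"pjm":96,"xcy":69}
After op 13 (add /m/q/cq 62): {"ctn":[{"msh":71,"mx":24,"zf":1,"zy":80},{"avx":16,"ge":16,"whv":95}],"m":{"cn":57,"g":[46,87,28],"q":{"bnp":14,"cq":62,"um":1,"w":67},"vtr":{"ce":77,"k":40,"t":32}},"nc":{"b":[25,82,89,16],"cth":[79,30,92,87,46],"owl":{"h":62,"hb":13,"u":45,"xld":28,"ze":79}},"pjm":96,"xcy":69}
After op 14 (replace /nc/b 77): {"ctn":[{"msh":71,"mx":24,"zf":1,"zy":80},{"avx":16,"ge":16,"whv":95}],"m":{"cn":57,"g":[46,87,28],"q":{"bnp":14,"cq":62,"um":1,"w":67},"vtr":{"ce":77,"k":40,"t":32}},"nc":{"b":77,"cth":[79,30,92,87,46],"owl":{"h":62,"hb":13,"u":45,"xld":28,"ze":79}},"pjm":96,"xcy":69}
Size at path /m/vtr: 3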